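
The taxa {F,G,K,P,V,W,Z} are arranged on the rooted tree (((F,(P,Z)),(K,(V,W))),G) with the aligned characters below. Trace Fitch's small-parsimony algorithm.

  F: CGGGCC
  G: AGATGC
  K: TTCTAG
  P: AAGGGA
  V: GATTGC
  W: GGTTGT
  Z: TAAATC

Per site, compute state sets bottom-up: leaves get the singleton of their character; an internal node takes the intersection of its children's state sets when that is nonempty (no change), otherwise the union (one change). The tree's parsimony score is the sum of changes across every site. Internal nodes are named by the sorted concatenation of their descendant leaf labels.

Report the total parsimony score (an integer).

[col 0] PZ: children P:{A}, Z:{T} ∪→ {A,T}; cost 1
[col 0] FPZ: children F:{C}, PZ:{A,T} ∪→ {A,C,T}; cost 1
[col 0] VW: children V:{G}, W:{G} ∩→ {G}; cost 0
[col 0] KVW: children K:{T}, VW:{G} ∪→ {G,T}; cost 1
[col 0] FKPVWZ: children FPZ:{A,C,T}, KVW:{G,T} ∩→ {T}; cost 0
[col 0] FGKPVWZ: children FKPVWZ:{T}, G:{A} ∪→ {A,T}; cost 1
[col 1] PZ: children P:{A}, Z:{A} ∩→ {A}; cost 0
[col 1] FPZ: children F:{G}, PZ:{A} ∪→ {A,G}; cost 1
[col 1] VW: children V:{A}, W:{G} ∪→ {A,G}; cost 1
[col 1] KVW: children K:{T}, VW:{A,G} ∪→ {A,G,T}; cost 1
[col 1] FKPVWZ: children FPZ:{A,G}, KVW:{A,G,T} ∩→ {A,G}; cost 0
[col 1] FGKPVWZ: children FKPVWZ:{A,G}, G:{G} ∩→ {G}; cost 0
[col 2] PZ: children P:{G}, Z:{A} ∪→ {A,G}; cost 1
[col 2] FPZ: children F:{G}, PZ:{A,G} ∩→ {G}; cost 0
[col 2] VW: children V:{T}, W:{T} ∩→ {T}; cost 0
[col 2] KVW: children K:{C}, VW:{T} ∪→ {C,T}; cost 1
[col 2] FKPVWZ: children FPZ:{G}, KVW:{C,T} ∪→ {C,G,T}; cost 1
[col 2] FGKPVWZ: children FKPVWZ:{C,G,T}, G:{A} ∪→ {A,C,G,T}; cost 1
[col 3] PZ: children P:{G}, Z:{A} ∪→ {A,G}; cost 1
[col 3] FPZ: children F:{G}, PZ:{A,G} ∩→ {G}; cost 0
[col 3] VW: children V:{T}, W:{T} ∩→ {T}; cost 0
[col 3] KVW: children K:{T}, VW:{T} ∩→ {T}; cost 0
[col 3] FKPVWZ: children FPZ:{G}, KVW:{T} ∪→ {G,T}; cost 1
[col 3] FGKPVWZ: children FKPVWZ:{G,T}, G:{T} ∩→ {T}; cost 0
[col 4] PZ: children P:{G}, Z:{T} ∪→ {G,T}; cost 1
[col 4] FPZ: children F:{C}, PZ:{G,T} ∪→ {C,G,T}; cost 1
[col 4] VW: children V:{G}, W:{G} ∩→ {G}; cost 0
[col 4] KVW: children K:{A}, VW:{G} ∪→ {A,G}; cost 1
[col 4] FKPVWZ: children FPZ:{C,G,T}, KVW:{A,G} ∩→ {G}; cost 0
[col 4] FGKPVWZ: children FKPVWZ:{G}, G:{G} ∩→ {G}; cost 0
[col 5] PZ: children P:{A}, Z:{C} ∪→ {A,C}; cost 1
[col 5] FPZ: children F:{C}, PZ:{A,C} ∩→ {C}; cost 0
[col 5] VW: children V:{C}, W:{T} ∪→ {C,T}; cost 1
[col 5] KVW: children K:{G}, VW:{C,T} ∪→ {C,G,T}; cost 1
[col 5] FKPVWZ: children FPZ:{C}, KVW:{C,G,T} ∩→ {C}; cost 0
[col 5] FGKPVWZ: children FKPVWZ:{C}, G:{C} ∩→ {C}; cost 0
per-site changes: [4, 3, 4, 2, 3, 3]; total = 19

19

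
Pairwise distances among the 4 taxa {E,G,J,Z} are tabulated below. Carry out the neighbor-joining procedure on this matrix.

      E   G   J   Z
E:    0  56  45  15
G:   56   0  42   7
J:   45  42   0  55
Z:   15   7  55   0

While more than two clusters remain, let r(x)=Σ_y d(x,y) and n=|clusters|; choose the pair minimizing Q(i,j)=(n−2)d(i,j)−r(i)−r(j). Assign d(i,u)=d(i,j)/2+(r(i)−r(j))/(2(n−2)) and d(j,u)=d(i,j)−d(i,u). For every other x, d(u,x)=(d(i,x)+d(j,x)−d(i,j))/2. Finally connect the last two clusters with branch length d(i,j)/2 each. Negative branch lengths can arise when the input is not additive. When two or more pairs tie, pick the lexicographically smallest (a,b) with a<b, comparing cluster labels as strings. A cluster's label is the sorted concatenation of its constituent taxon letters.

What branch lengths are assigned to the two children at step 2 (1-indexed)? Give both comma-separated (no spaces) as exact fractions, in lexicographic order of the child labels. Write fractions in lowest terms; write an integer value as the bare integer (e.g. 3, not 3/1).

16,21/2

step 1: merge (E,J) at d=45, Q=-168; branch lengths E→16, J→29; new cluster EJ
  updated: d(EJ,G)=53/2, d(EJ,Z)=25/2
step 2: merge (EJ,G) at d=53/2, Q=-46; branch lengths EJ→16, G→21/2; new cluster EGJ
  updated: d(EGJ,Z)=-7/2
step 3: merge (EGJ,Z) at d=-7/2; branch lengths EGJ→-7/4, Z→-7/4; new cluster EGJZ
final tree: (((E:16,J:29):16,G:21/2):-7/4,Z:-7/4)
total length: 68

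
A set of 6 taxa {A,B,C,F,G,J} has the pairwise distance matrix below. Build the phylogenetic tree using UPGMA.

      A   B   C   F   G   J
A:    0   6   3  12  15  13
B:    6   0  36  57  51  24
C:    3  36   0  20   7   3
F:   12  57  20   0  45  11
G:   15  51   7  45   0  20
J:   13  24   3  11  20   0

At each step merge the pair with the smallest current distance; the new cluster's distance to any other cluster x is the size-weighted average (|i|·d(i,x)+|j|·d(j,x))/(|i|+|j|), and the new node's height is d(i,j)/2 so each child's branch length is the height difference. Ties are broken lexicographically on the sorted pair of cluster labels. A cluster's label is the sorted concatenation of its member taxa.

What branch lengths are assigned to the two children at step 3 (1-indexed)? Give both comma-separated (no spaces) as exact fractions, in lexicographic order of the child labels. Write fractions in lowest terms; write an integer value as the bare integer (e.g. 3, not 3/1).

1. join A+C (d=3) ⇒ AC; edges |A|=3/2, |C|=3/2
  updated: d(AC,B)=21, d(AC,F)=16, d(AC,G)=11, d(AC,J)=8
2. join AC+J (d=8) ⇒ ACJ; edges |AC|=5/2, |J|=4
  updated: d(ACJ,B)=22, d(ACJ,F)=43/3, d(ACJ,G)=14
3. join ACJ+G (d=14) ⇒ ACGJ; edges |ACJ|=3, |G|=7
  updated: d(ACGJ,B)=117/4, d(ACGJ,F)=22
4. join ACGJ+F (d=22) ⇒ ACFGJ; edges |ACGJ|=4, |F|=11
  updated: d(ACFGJ,B)=174/5
5. join ACFGJ+B (d=174/5) ⇒ ABCFGJ; edges |ACFGJ|=32/5, |B|=87/5
final tree: (((((A:3/2,C:3/2):5/2,J:4):3,G:7):4,F:11):32/5,B:87/5)
total length: 583/10

3,7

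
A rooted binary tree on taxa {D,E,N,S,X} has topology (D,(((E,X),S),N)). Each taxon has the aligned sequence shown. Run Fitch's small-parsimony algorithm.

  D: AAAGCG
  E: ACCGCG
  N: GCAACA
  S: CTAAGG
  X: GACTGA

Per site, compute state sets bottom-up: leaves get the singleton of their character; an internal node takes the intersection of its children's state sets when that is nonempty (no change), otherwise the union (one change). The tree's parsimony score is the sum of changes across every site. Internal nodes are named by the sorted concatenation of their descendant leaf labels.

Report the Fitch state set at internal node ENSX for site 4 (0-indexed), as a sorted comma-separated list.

C,G

[col 0] EX: children E:{A}, X:{G} ∪→ {A,G}; cost 1
[col 0] ESX: children EX:{A,G}, S:{C} ∪→ {A,C,G}; cost 1
[col 0] ENSX: children ESX:{A,C,G}, N:{G} ∩→ {G}; cost 0
[col 0] DENSX: children D:{A}, ENSX:{G} ∪→ {A,G}; cost 1
[col 1] EX: children E:{C}, X:{A} ∪→ {A,C}; cost 1
[col 1] ESX: children EX:{A,C}, S:{T} ∪→ {A,C,T}; cost 1
[col 1] ENSX: children ESX:{A,C,T}, N:{C} ∩→ {C}; cost 0
[col 1] DENSX: children D:{A}, ENSX:{C} ∪→ {A,C}; cost 1
[col 2] EX: children E:{C}, X:{C} ∩→ {C}; cost 0
[col 2] ESX: children EX:{C}, S:{A} ∪→ {A,C}; cost 1
[col 2] ENSX: children ESX:{A,C}, N:{A} ∩→ {A}; cost 0
[col 2] DENSX: children D:{A}, ENSX:{A} ∩→ {A}; cost 0
[col 3] EX: children E:{G}, X:{T} ∪→ {G,T}; cost 1
[col 3] ESX: children EX:{G,T}, S:{A} ∪→ {A,G,T}; cost 1
[col 3] ENSX: children ESX:{A,G,T}, N:{A} ∩→ {A}; cost 0
[col 3] DENSX: children D:{G}, ENSX:{A} ∪→ {A,G}; cost 1
[col 4] EX: children E:{C}, X:{G} ∪→ {C,G}; cost 1
[col 4] ESX: children EX:{C,G}, S:{G} ∩→ {G}; cost 0
[col 4] ENSX: children ESX:{G}, N:{C} ∪→ {C,G}; cost 1
[col 4] DENSX: children D:{C}, ENSX:{C,G} ∩→ {C}; cost 0
[col 5] EX: children E:{G}, X:{A} ∪→ {A,G}; cost 1
[col 5] ESX: children EX:{A,G}, S:{G} ∩→ {G}; cost 0
[col 5] ENSX: children ESX:{G}, N:{A} ∪→ {A,G}; cost 1
[col 5] DENSX: children D:{G}, ENSX:{A,G} ∩→ {G}; cost 0
per-site changes: [3, 3, 1, 3, 2, 2]; total = 14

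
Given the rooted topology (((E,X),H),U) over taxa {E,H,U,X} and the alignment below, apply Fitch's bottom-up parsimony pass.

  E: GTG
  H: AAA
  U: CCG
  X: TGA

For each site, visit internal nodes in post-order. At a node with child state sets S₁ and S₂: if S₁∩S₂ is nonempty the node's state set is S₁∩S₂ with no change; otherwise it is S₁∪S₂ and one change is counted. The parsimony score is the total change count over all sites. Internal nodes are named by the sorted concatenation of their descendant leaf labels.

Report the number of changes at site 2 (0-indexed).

EX@0: {G} ∪ {T} = {G,T} (union, +1)
EHX@0: {G,T} ∪ {A} = {A,G,T} (union, +1)
EHUX@0: {A,G,T} ∪ {C} = {A,C,G,T} (union, +1)
EX@1: {T} ∪ {G} = {G,T} (union, +1)
EHX@1: {G,T} ∪ {A} = {A,G,T} (union, +1)
EHUX@1: {A,G,T} ∪ {C} = {A,C,G,T} (union, +1)
EX@2: {G} ∪ {A} = {A,G} (union, +1)
EHX@2: {A,G} ∩ {A} = {A} (intersection, +0)
EHUX@2: {A} ∪ {G} = {A,G} (union, +1)
per-site changes: [3, 3, 2]; total = 8

2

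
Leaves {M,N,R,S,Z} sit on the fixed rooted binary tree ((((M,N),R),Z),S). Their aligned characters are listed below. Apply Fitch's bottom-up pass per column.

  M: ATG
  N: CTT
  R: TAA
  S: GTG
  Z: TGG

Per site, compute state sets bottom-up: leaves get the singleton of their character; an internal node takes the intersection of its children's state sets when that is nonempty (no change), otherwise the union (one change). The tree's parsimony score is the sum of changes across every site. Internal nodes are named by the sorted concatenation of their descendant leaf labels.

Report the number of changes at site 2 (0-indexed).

site 0, node MN: M={A} ∪ N={C} → {A,C} (+1)
site 0, node MNR: MN={A,C} ∪ R={T} → {A,C,T} (+1)
site 0, node MNRZ: MNR={A,C,T} ∩ Z={T} → {T} (+0)
site 0, node MNRSZ: MNRZ={T} ∪ S={G} → {G,T} (+1)
site 1, node MN: M={T} ∩ N={T} → {T} (+0)
site 1, node MNR: MN={T} ∪ R={A} → {A,T} (+1)
site 1, node MNRZ: MNR={A,T} ∪ Z={G} → {A,G,T} (+1)
site 1, node MNRSZ: MNRZ={A,G,T} ∩ S={T} → {T} (+0)
site 2, node MN: M={G} ∪ N={T} → {G,T} (+1)
site 2, node MNR: MN={G,T} ∪ R={A} → {A,G,T} (+1)
site 2, node MNRZ: MNR={A,G,T} ∩ Z={G} → {G} (+0)
site 2, node MNRSZ: MNRZ={G} ∩ S={G} → {G} (+0)
per-site changes: [3, 2, 2]; total = 7

2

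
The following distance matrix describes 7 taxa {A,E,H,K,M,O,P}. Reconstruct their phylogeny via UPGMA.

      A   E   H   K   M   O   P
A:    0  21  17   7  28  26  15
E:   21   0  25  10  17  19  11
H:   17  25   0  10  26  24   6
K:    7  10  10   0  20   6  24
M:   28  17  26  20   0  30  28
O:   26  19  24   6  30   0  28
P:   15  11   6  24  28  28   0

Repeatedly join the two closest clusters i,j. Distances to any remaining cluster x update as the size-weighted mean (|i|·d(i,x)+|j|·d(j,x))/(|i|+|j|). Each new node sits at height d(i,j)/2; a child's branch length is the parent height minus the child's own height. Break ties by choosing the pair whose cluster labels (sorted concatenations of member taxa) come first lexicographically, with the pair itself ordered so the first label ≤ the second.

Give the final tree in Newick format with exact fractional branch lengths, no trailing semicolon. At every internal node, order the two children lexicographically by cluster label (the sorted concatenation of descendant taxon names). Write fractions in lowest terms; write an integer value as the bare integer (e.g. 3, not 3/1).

step 1: merge (H,P) at d=6; branch lengths H→3, P→3; new cluster HP
  updated: d(A,HP)=16, d(E,HP)=18, d(HP,K)=17, d(HP,M)=27, d(HP,O)=26
step 2: merge (K,O) at d=6; branch lengths K→3, O→3; new cluster KO
  updated: d(A,KO)=33/2, d(E,KO)=29/2, d(HP,KO)=43/2, d(KO,M)=25
step 3: merge (E,KO) at d=29/2; branch lengths E→29/4, KO→17/4; new cluster EKO
  updated: d(A,EKO)=18, d(EKO,HP)=61/3, d(EKO,M)=67/3
step 4: merge (A,HP) at d=16; branch lengths A→8, HP→5; new cluster AHP
  updated: d(AHP,EKO)=176/9, d(AHP,M)=82/3
step 5: merge (AHP,EKO) at d=176/9; branch lengths AHP→16/9, EKO→91/36; new cluster AEHKOP
  updated: d(AEHKOP,M)=149/6
step 6: merge (AEHKOP,M) at d=149/6; branch lengths AEHKOP→95/36, M→149/12; new cluster AEHKMOP
final tree: (((A:8,(H:3,P:3):5):16/9,(E:29/4,(K:3,O:3):17/4):91/36):95/36,M:149/12)
total length: 2011/36

(((A:8,(H:3,P:3):5):16/9,(E:29/4,(K:3,O:3):17/4):91/36):95/36,M:149/12)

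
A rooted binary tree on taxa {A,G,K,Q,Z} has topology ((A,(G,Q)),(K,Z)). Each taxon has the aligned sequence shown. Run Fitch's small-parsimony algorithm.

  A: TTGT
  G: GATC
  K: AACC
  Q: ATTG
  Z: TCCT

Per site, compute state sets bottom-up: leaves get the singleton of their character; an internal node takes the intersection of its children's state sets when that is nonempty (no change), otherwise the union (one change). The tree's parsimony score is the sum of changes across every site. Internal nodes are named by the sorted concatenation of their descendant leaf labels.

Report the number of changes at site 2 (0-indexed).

2

site 0, node GQ: G={G} ∪ Q={A} → {A,G} (+1)
site 0, node AGQ: A={T} ∪ GQ={A,G} → {A,G,T} (+1)
site 0, node KZ: K={A} ∪ Z={T} → {A,T} (+1)
site 0, node AGKQZ: AGQ={A,G,T} ∩ KZ={A,T} → {A,T} (+0)
site 1, node GQ: G={A} ∪ Q={T} → {A,T} (+1)
site 1, node AGQ: A={T} ∩ GQ={A,T} → {T} (+0)
site 1, node KZ: K={A} ∪ Z={C} → {A,C} (+1)
site 1, node AGKQZ: AGQ={T} ∪ KZ={A,C} → {A,C,T} (+1)
site 2, node GQ: G={T} ∩ Q={T} → {T} (+0)
site 2, node AGQ: A={G} ∪ GQ={T} → {G,T} (+1)
site 2, node KZ: K={C} ∩ Z={C} → {C} (+0)
site 2, node AGKQZ: AGQ={G,T} ∪ KZ={C} → {C,G,T} (+1)
site 3, node GQ: G={C} ∪ Q={G} → {C,G} (+1)
site 3, node AGQ: A={T} ∪ GQ={C,G} → {C,G,T} (+1)
site 3, node KZ: K={C} ∪ Z={T} → {C,T} (+1)
site 3, node AGKQZ: AGQ={C,G,T} ∩ KZ={C,T} → {C,T} (+0)
per-site changes: [3, 3, 2, 3]; total = 11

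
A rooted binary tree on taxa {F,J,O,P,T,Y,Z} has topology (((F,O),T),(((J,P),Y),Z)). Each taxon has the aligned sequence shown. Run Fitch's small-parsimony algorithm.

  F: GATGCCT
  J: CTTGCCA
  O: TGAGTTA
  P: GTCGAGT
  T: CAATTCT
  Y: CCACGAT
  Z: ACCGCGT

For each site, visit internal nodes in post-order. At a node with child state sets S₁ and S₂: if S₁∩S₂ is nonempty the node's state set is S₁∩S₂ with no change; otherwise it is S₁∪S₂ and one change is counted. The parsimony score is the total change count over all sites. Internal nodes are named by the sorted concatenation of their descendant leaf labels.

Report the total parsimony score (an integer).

FO@0: {G} ∪ {T} = {G,T} (union, +1)
FOT@0: {G,T} ∪ {C} = {C,G,T} (union, +1)
JP@0: {C} ∪ {G} = {C,G} (union, +1)
JPY@0: {C,G} ∩ {C} = {C} (intersection, +0)
JPYZ@0: {C} ∪ {A} = {A,C} (union, +1)
FJOPTYZ@0: {C,G,T} ∩ {A,C} = {C} (intersection, +0)
FO@1: {A} ∪ {G} = {A,G} (union, +1)
FOT@1: {A,G} ∩ {A} = {A} (intersection, +0)
JP@1: {T} ∩ {T} = {T} (intersection, +0)
JPY@1: {T} ∪ {C} = {C,T} (union, +1)
JPYZ@1: {C,T} ∩ {C} = {C} (intersection, +0)
FJOPTYZ@1: {A} ∪ {C} = {A,C} (union, +1)
FO@2: {T} ∪ {A} = {A,T} (union, +1)
FOT@2: {A,T} ∩ {A} = {A} (intersection, +0)
JP@2: {T} ∪ {C} = {C,T} (union, +1)
JPY@2: {C,T} ∪ {A} = {A,C,T} (union, +1)
JPYZ@2: {A,C,T} ∩ {C} = {C} (intersection, +0)
FJOPTYZ@2: {A} ∪ {C} = {A,C} (union, +1)
FO@3: {G} ∩ {G} = {G} (intersection, +0)
FOT@3: {G} ∪ {T} = {G,T} (union, +1)
JP@3: {G} ∩ {G} = {G} (intersection, +0)
JPY@3: {G} ∪ {C} = {C,G} (union, +1)
JPYZ@3: {C,G} ∩ {G} = {G} (intersection, +0)
FJOPTYZ@3: {G,T} ∩ {G} = {G} (intersection, +0)
FO@4: {C} ∪ {T} = {C,T} (union, +1)
FOT@4: {C,T} ∩ {T} = {T} (intersection, +0)
JP@4: {C} ∪ {A} = {A,C} (union, +1)
JPY@4: {A,C} ∪ {G} = {A,C,G} (union, +1)
JPYZ@4: {A,C,G} ∩ {C} = {C} (intersection, +0)
FJOPTYZ@4: {T} ∪ {C} = {C,T} (union, +1)
FO@5: {C} ∪ {T} = {C,T} (union, +1)
FOT@5: {C,T} ∩ {C} = {C} (intersection, +0)
JP@5: {C} ∪ {G} = {C,G} (union, +1)
JPY@5: {C,G} ∪ {A} = {A,C,G} (union, +1)
JPYZ@5: {A,C,G} ∩ {G} = {G} (intersection, +0)
FJOPTYZ@5: {C} ∪ {G} = {C,G} (union, +1)
FO@6: {T} ∪ {A} = {A,T} (union, +1)
FOT@6: {A,T} ∩ {T} = {T} (intersection, +0)
JP@6: {A} ∪ {T} = {A,T} (union, +1)
JPY@6: {A,T} ∩ {T} = {T} (intersection, +0)
JPYZ@6: {T} ∩ {T} = {T} (intersection, +0)
FJOPTYZ@6: {T} ∩ {T} = {T} (intersection, +0)
per-site changes: [4, 3, 4, 2, 4, 4, 2]; total = 23

23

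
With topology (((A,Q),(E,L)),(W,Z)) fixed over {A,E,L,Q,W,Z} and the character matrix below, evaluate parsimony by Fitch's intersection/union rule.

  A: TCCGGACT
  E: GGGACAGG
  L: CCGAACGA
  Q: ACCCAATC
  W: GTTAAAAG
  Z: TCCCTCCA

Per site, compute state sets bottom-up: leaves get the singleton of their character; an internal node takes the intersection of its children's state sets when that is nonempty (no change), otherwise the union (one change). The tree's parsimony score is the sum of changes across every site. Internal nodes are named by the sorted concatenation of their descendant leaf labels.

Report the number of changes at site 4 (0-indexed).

site 0, node AQ: A={T} ∪ Q={A} → {A,T} (+1)
site 0, node EL: E={G} ∪ L={C} → {C,G} (+1)
site 0, node AELQ: AQ={A,T} ∪ EL={C,G} → {A,C,G,T} (+1)
site 0, node WZ: W={G} ∪ Z={T} → {G,T} (+1)
site 0, node AELQWZ: AELQ={A,C,G,T} ∩ WZ={G,T} → {G,T} (+0)
site 1, node AQ: A={C} ∩ Q={C} → {C} (+0)
site 1, node EL: E={G} ∪ L={C} → {C,G} (+1)
site 1, node AELQ: AQ={C} ∩ EL={C,G} → {C} (+0)
site 1, node WZ: W={T} ∪ Z={C} → {C,T} (+1)
site 1, node AELQWZ: AELQ={C} ∩ WZ={C,T} → {C} (+0)
site 2, node AQ: A={C} ∩ Q={C} → {C} (+0)
site 2, node EL: E={G} ∩ L={G} → {G} (+0)
site 2, node AELQ: AQ={C} ∪ EL={G} → {C,G} (+1)
site 2, node WZ: W={T} ∪ Z={C} → {C,T} (+1)
site 2, node AELQWZ: AELQ={C,G} ∩ WZ={C,T} → {C} (+0)
site 3, node AQ: A={G} ∪ Q={C} → {C,G} (+1)
site 3, node EL: E={A} ∩ L={A} → {A} (+0)
site 3, node AELQ: AQ={C,G} ∪ EL={A} → {A,C,G} (+1)
site 3, node WZ: W={A} ∪ Z={C} → {A,C} (+1)
site 3, node AELQWZ: AELQ={A,C,G} ∩ WZ={A,C} → {A,C} (+0)
site 4, node AQ: A={G} ∪ Q={A} → {A,G} (+1)
site 4, node EL: E={C} ∪ L={A} → {A,C} (+1)
site 4, node AELQ: AQ={A,G} ∩ EL={A,C} → {A} (+0)
site 4, node WZ: W={A} ∪ Z={T} → {A,T} (+1)
site 4, node AELQWZ: AELQ={A} ∩ WZ={A,T} → {A} (+0)
site 5, node AQ: A={A} ∩ Q={A} → {A} (+0)
site 5, node EL: E={A} ∪ L={C} → {A,C} (+1)
site 5, node AELQ: AQ={A} ∩ EL={A,C} → {A} (+0)
site 5, node WZ: W={A} ∪ Z={C} → {A,C} (+1)
site 5, node AELQWZ: AELQ={A} ∩ WZ={A,C} → {A} (+0)
site 6, node AQ: A={C} ∪ Q={T} → {C,T} (+1)
site 6, node EL: E={G} ∩ L={G} → {G} (+0)
site 6, node AELQ: AQ={C,T} ∪ EL={G} → {C,G,T} (+1)
site 6, node WZ: W={A} ∪ Z={C} → {A,C} (+1)
site 6, node AELQWZ: AELQ={C,G,T} ∩ WZ={A,C} → {C} (+0)
site 7, node AQ: A={T} ∪ Q={C} → {C,T} (+1)
site 7, node EL: E={G} ∪ L={A} → {A,G} (+1)
site 7, node AELQ: AQ={C,T} ∪ EL={A,G} → {A,C,G,T} (+1)
site 7, node WZ: W={G} ∪ Z={A} → {A,G} (+1)
site 7, node AELQWZ: AELQ={A,C,G,T} ∩ WZ={A,G} → {A,G} (+0)
per-site changes: [4, 2, 2, 3, 3, 2, 3, 4]; total = 23

3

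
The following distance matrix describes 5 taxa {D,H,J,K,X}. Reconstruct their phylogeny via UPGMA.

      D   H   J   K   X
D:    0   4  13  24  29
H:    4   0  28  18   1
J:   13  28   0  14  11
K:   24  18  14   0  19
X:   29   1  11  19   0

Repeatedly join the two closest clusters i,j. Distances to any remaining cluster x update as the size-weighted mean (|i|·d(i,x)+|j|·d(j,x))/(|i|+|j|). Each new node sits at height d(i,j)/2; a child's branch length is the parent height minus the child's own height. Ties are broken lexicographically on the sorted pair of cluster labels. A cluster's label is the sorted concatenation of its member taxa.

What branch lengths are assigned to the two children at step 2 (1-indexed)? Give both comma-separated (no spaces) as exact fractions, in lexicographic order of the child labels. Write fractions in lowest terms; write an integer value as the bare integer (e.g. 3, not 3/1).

13/2,13/2

iteration 1: select H,X (d=1); attach at lengths (1/2, 1/2); label the merged cluster HX
  updated: d(D,HX)=33/2, d(HX,J)=39/2, d(HX,K)=37/2
iteration 2: select D,J (d=13); attach at lengths (13/2, 13/2); label the merged cluster DJ
  updated: d(DJ,HX)=18, d(DJ,K)=19
iteration 3: select DJ,HX (d=18); attach at lengths (5/2, 17/2); label the merged cluster DHJX
  updated: d(DHJX,K)=75/4
iteration 4: select DHJX,K (d=75/4); attach at lengths (3/8, 75/8); label the merged cluster DHJKX
final tree: (((D:13/2,J:13/2):5/2,(H:1/2,X:1/2):17/2):3/8,K:75/8)
total length: 139/4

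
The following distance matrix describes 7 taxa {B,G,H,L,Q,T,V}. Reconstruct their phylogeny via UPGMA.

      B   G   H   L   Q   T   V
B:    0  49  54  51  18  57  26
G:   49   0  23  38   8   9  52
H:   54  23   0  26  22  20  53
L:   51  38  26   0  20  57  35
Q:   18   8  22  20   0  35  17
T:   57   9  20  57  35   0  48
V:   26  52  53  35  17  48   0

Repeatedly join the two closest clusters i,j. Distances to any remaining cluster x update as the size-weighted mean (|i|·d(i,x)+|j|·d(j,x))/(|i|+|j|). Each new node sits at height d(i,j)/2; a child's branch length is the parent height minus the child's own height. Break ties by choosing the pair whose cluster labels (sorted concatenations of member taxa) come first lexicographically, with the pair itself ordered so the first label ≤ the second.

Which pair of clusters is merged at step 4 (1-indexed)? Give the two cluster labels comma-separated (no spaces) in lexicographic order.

B,V

1. join G+Q (d=8) ⇒ GQ; edges |G|=4, |Q|=4
  updated: d(B,GQ)=67/2, d(GQ,H)=45/2, d(GQ,L)=29, d(GQ,T)=22, d(GQ,V)=69/2
2. join H+T (d=20) ⇒ HT; edges |H|=10, |T|=10
  updated: d(B,HT)=111/2, d(GQ,HT)=89/4, d(HT,L)=83/2, d(HT,V)=101/2
3. join GQ+HT (d=89/4) ⇒ GHQT; edges |GQ|=57/8, |HT|=9/8
  updated: d(B,GHQT)=89/2, d(GHQT,L)=141/4, d(GHQT,V)=85/2
4. join B+V (d=26) ⇒ BV; edges |B|=13, |V|=13
  updated: d(BV,GHQT)=87/2, d(BV,L)=43
5. join GHQT+L (d=141/4) ⇒ GHLQT; edges |GHQT|=13/2, |L|=141/8
  updated: d(BV,GHLQT)=217/5
6. join BV+GHLQT (d=217/5) ⇒ BGHLQTV; edges |BV|=87/10, |GHLQT|=163/40
final tree: ((B:13,V:13):87/10,(((G:4,Q:4):57/8,(H:10,T:10):9/8):13/2,L:141/8):163/40)
total length: 1983/20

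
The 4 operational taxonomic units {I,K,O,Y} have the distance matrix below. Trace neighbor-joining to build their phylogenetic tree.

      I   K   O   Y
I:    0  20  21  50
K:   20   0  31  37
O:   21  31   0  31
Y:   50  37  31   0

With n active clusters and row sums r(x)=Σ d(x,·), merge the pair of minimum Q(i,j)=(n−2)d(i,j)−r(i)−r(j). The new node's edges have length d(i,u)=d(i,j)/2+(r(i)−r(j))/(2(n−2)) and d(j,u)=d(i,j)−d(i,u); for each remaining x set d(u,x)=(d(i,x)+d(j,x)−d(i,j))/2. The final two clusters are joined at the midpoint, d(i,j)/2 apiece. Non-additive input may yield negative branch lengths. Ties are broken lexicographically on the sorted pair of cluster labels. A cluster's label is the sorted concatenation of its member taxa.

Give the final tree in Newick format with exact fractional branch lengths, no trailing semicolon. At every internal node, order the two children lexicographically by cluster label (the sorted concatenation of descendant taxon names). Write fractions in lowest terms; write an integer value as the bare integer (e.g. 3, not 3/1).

step 1: merge (I,K) at d=20, Q=-139; branch lengths I→43/4, K→37/4; new cluster IK
  updated: d(IK,O)=16, d(IK,Y)=67/2
step 2: merge (IK,O) at d=16, Q=-161/2; branch lengths IK→37/4, O→27/4; new cluster IKO
  updated: d(IKO,Y)=97/4
step 3: merge (IKO,Y) at d=97/4; branch lengths IKO→97/8, Y→97/8; new cluster IKOY
final tree: (((I:43/4,K:37/4):37/4,O:27/4):97/8,Y:97/8)
total length: 241/4

(((I:43/4,K:37/4):37/4,O:27/4):97/8,Y:97/8)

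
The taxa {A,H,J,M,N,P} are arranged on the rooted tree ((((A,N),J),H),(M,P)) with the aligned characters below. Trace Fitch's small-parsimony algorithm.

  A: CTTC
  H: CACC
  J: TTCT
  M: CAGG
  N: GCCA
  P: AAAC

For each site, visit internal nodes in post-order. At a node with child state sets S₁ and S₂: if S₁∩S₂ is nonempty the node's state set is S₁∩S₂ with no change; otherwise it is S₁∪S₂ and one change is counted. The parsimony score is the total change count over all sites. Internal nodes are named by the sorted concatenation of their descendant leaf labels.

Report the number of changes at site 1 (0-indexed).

[col 0] AN: children A:{C}, N:{G} ∪→ {C,G}; cost 1
[col 0] AJN: children AN:{C,G}, J:{T} ∪→ {C,G,T}; cost 1
[col 0] AHJN: children AJN:{C,G,T}, H:{C} ∩→ {C}; cost 0
[col 0] MP: children M:{C}, P:{A} ∪→ {A,C}; cost 1
[col 0] AHJMNP: children AHJN:{C}, MP:{A,C} ∩→ {C}; cost 0
[col 1] AN: children A:{T}, N:{C} ∪→ {C,T}; cost 1
[col 1] AJN: children AN:{C,T}, J:{T} ∩→ {T}; cost 0
[col 1] AHJN: children AJN:{T}, H:{A} ∪→ {A,T}; cost 1
[col 1] MP: children M:{A}, P:{A} ∩→ {A}; cost 0
[col 1] AHJMNP: children AHJN:{A,T}, MP:{A} ∩→ {A}; cost 0
[col 2] AN: children A:{T}, N:{C} ∪→ {C,T}; cost 1
[col 2] AJN: children AN:{C,T}, J:{C} ∩→ {C}; cost 0
[col 2] AHJN: children AJN:{C}, H:{C} ∩→ {C}; cost 0
[col 2] MP: children M:{G}, P:{A} ∪→ {A,G}; cost 1
[col 2] AHJMNP: children AHJN:{C}, MP:{A,G} ∪→ {A,C,G}; cost 1
[col 3] AN: children A:{C}, N:{A} ∪→ {A,C}; cost 1
[col 3] AJN: children AN:{A,C}, J:{T} ∪→ {A,C,T}; cost 1
[col 3] AHJN: children AJN:{A,C,T}, H:{C} ∩→ {C}; cost 0
[col 3] MP: children M:{G}, P:{C} ∪→ {C,G}; cost 1
[col 3] AHJMNP: children AHJN:{C}, MP:{C,G} ∩→ {C}; cost 0
per-site changes: [3, 2, 3, 3]; total = 11

2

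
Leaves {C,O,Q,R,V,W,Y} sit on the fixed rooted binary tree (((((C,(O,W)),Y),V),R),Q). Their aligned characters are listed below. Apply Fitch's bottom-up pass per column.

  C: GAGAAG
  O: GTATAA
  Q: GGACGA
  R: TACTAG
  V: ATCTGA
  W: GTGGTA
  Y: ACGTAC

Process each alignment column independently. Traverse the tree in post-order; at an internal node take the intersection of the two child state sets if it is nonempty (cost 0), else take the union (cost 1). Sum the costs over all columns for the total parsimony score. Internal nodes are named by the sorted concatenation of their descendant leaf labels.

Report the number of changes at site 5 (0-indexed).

3

site 0, node OW: O={G} ∩ W={G} → {G} (+0)
site 0, node COW: C={G} ∩ OW={G} → {G} (+0)
site 0, node COWY: COW={G} ∪ Y={A} → {A,G} (+1)
site 0, node COVWY: COWY={A,G} ∩ V={A} → {A} (+0)
site 0, node CORVWY: COVWY={A} ∪ R={T} → {A,T} (+1)
site 0, node COQRVWY: CORVWY={A,T} ∪ Q={G} → {A,G,T} (+1)
site 1, node OW: O={T} ∩ W={T} → {T} (+0)
site 1, node COW: C={A} ∪ OW={T} → {A,T} (+1)
site 1, node COWY: COW={A,T} ∪ Y={C} → {A,C,T} (+1)
site 1, node COVWY: COWY={A,C,T} ∩ V={T} → {T} (+0)
site 1, node CORVWY: COVWY={T} ∪ R={A} → {A,T} (+1)
site 1, node COQRVWY: CORVWY={A,T} ∪ Q={G} → {A,G,T} (+1)
site 2, node OW: O={A} ∪ W={G} → {A,G} (+1)
site 2, node COW: C={G} ∩ OW={A,G} → {G} (+0)
site 2, node COWY: COW={G} ∩ Y={G} → {G} (+0)
site 2, node COVWY: COWY={G} ∪ V={C} → {C,G} (+1)
site 2, node CORVWY: COVWY={C,G} ∩ R={C} → {C} (+0)
site 2, node COQRVWY: CORVWY={C} ∪ Q={A} → {A,C} (+1)
site 3, node OW: O={T} ∪ W={G} → {G,T} (+1)
site 3, node COW: C={A} ∪ OW={G,T} → {A,G,T} (+1)
site 3, node COWY: COW={A,G,T} ∩ Y={T} → {T} (+0)
site 3, node COVWY: COWY={T} ∩ V={T} → {T} (+0)
site 3, node CORVWY: COVWY={T} ∩ R={T} → {T} (+0)
site 3, node COQRVWY: CORVWY={T} ∪ Q={C} → {C,T} (+1)
site 4, node OW: O={A} ∪ W={T} → {A,T} (+1)
site 4, node COW: C={A} ∩ OW={A,T} → {A} (+0)
site 4, node COWY: COW={A} ∩ Y={A} → {A} (+0)
site 4, node COVWY: COWY={A} ∪ V={G} → {A,G} (+1)
site 4, node CORVWY: COVWY={A,G} ∩ R={A} → {A} (+0)
site 4, node COQRVWY: CORVWY={A} ∪ Q={G} → {A,G} (+1)
site 5, node OW: O={A} ∩ W={A} → {A} (+0)
site 5, node COW: C={G} ∪ OW={A} → {A,G} (+1)
site 5, node COWY: COW={A,G} ∪ Y={C} → {A,C,G} (+1)
site 5, node COVWY: COWY={A,C,G} ∩ V={A} → {A} (+0)
site 5, node CORVWY: COVWY={A} ∪ R={G} → {A,G} (+1)
site 5, node COQRVWY: CORVWY={A,G} ∩ Q={A} → {A} (+0)
per-site changes: [3, 4, 3, 3, 3, 3]; total = 19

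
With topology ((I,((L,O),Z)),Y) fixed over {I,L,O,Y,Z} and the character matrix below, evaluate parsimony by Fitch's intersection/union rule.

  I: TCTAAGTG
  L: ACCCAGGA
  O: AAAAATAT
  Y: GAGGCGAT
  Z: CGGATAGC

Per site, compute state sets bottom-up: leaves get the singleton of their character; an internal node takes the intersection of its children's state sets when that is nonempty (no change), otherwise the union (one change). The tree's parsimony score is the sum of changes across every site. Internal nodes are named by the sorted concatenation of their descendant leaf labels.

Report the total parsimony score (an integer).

site 0, node LO: L={A} ∩ O={A} → {A} (+0)
site 0, node LOZ: LO={A} ∪ Z={C} → {A,C} (+1)
site 0, node ILOZ: I={T} ∪ LOZ={A,C} → {A,C,T} (+1)
site 0, node ILOYZ: ILOZ={A,C,T} ∪ Y={G} → {A,C,G,T} (+1)
site 1, node LO: L={C} ∪ O={A} → {A,C} (+1)
site 1, node LOZ: LO={A,C} ∪ Z={G} → {A,C,G} (+1)
site 1, node ILOZ: I={C} ∩ LOZ={A,C,G} → {C} (+0)
site 1, node ILOYZ: ILOZ={C} ∪ Y={A} → {A,C} (+1)
site 2, node LO: L={C} ∪ O={A} → {A,C} (+1)
site 2, node LOZ: LO={A,C} ∪ Z={G} → {A,C,G} (+1)
site 2, node ILOZ: I={T} ∪ LOZ={A,C,G} → {A,C,G,T} (+1)
site 2, node ILOYZ: ILOZ={A,C,G,T} ∩ Y={G} → {G} (+0)
site 3, node LO: L={C} ∪ O={A} → {A,C} (+1)
site 3, node LOZ: LO={A,C} ∩ Z={A} → {A} (+0)
site 3, node ILOZ: I={A} ∩ LOZ={A} → {A} (+0)
site 3, node ILOYZ: ILOZ={A} ∪ Y={G} → {A,G} (+1)
site 4, node LO: L={A} ∩ O={A} → {A} (+0)
site 4, node LOZ: LO={A} ∪ Z={T} → {A,T} (+1)
site 4, node ILOZ: I={A} ∩ LOZ={A,T} → {A} (+0)
site 4, node ILOYZ: ILOZ={A} ∪ Y={C} → {A,C} (+1)
site 5, node LO: L={G} ∪ O={T} → {G,T} (+1)
site 5, node LOZ: LO={G,T} ∪ Z={A} → {A,G,T} (+1)
site 5, node ILOZ: I={G} ∩ LOZ={A,G,T} → {G} (+0)
site 5, node ILOYZ: ILOZ={G} ∩ Y={G} → {G} (+0)
site 6, node LO: L={G} ∪ O={A} → {A,G} (+1)
site 6, node LOZ: LO={A,G} ∩ Z={G} → {G} (+0)
site 6, node ILOZ: I={T} ∪ LOZ={G} → {G,T} (+1)
site 6, node ILOYZ: ILOZ={G,T} ∪ Y={A} → {A,G,T} (+1)
site 7, node LO: L={A} ∪ O={T} → {A,T} (+1)
site 7, node LOZ: LO={A,T} ∪ Z={C} → {A,C,T} (+1)
site 7, node ILOZ: I={G} ∪ LOZ={A,C,T} → {A,C,G,T} (+1)
site 7, node ILOYZ: ILOZ={A,C,G,T} ∩ Y={T} → {T} (+0)
per-site changes: [3, 3, 3, 2, 2, 2, 3, 3]; total = 21

21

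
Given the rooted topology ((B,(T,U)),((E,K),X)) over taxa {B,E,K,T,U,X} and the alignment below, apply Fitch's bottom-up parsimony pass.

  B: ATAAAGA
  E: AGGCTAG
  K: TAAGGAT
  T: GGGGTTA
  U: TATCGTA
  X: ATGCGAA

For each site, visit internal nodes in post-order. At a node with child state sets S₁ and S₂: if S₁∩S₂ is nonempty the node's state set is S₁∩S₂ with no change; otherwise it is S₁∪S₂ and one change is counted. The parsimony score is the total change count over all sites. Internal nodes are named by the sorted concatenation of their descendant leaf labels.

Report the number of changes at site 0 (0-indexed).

3

site 0, node TU: T={G} ∪ U={T} → {G,T} (+1)
site 0, node BTU: B={A} ∪ TU={G,T} → {A,G,T} (+1)
site 0, node EK: E={A} ∪ K={T} → {A,T} (+1)
site 0, node EKX: EK={A,T} ∩ X={A} → {A} (+0)
site 0, node BEKTUX: BTU={A,G,T} ∩ EKX={A} → {A} (+0)
site 1, node TU: T={G} ∪ U={A} → {A,G} (+1)
site 1, node BTU: B={T} ∪ TU={A,G} → {A,G,T} (+1)
site 1, node EK: E={G} ∪ K={A} → {A,G} (+1)
site 1, node EKX: EK={A,G} ∪ X={T} → {A,G,T} (+1)
site 1, node BEKTUX: BTU={A,G,T} ∩ EKX={A,G,T} → {A,G,T} (+0)
site 2, node TU: T={G} ∪ U={T} → {G,T} (+1)
site 2, node BTU: B={A} ∪ TU={G,T} → {A,G,T} (+1)
site 2, node EK: E={G} ∪ K={A} → {A,G} (+1)
site 2, node EKX: EK={A,G} ∩ X={G} → {G} (+0)
site 2, node BEKTUX: BTU={A,G,T} ∩ EKX={G} → {G} (+0)
site 3, node TU: T={G} ∪ U={C} → {C,G} (+1)
site 3, node BTU: B={A} ∪ TU={C,G} → {A,C,G} (+1)
site 3, node EK: E={C} ∪ K={G} → {C,G} (+1)
site 3, node EKX: EK={C,G} ∩ X={C} → {C} (+0)
site 3, node BEKTUX: BTU={A,C,G} ∩ EKX={C} → {C} (+0)
site 4, node TU: T={T} ∪ U={G} → {G,T} (+1)
site 4, node BTU: B={A} ∪ TU={G,T} → {A,G,T} (+1)
site 4, node EK: E={T} ∪ K={G} → {G,T} (+1)
site 4, node EKX: EK={G,T} ∩ X={G} → {G} (+0)
site 4, node BEKTUX: BTU={A,G,T} ∩ EKX={G} → {G} (+0)
site 5, node TU: T={T} ∩ U={T} → {T} (+0)
site 5, node BTU: B={G} ∪ TU={T} → {G,T} (+1)
site 5, node EK: E={A} ∩ K={A} → {A} (+0)
site 5, node EKX: EK={A} ∩ X={A} → {A} (+0)
site 5, node BEKTUX: BTU={G,T} ∪ EKX={A} → {A,G,T} (+1)
site 6, node TU: T={A} ∩ U={A} → {A} (+0)
site 6, node BTU: B={A} ∩ TU={A} → {A} (+0)
site 6, node EK: E={G} ∪ K={T} → {G,T} (+1)
site 6, node EKX: EK={G,T} ∪ X={A} → {A,G,T} (+1)
site 6, node BEKTUX: BTU={A} ∩ EKX={A,G,T} → {A} (+0)
per-site changes: [3, 4, 3, 3, 3, 2, 2]; total = 20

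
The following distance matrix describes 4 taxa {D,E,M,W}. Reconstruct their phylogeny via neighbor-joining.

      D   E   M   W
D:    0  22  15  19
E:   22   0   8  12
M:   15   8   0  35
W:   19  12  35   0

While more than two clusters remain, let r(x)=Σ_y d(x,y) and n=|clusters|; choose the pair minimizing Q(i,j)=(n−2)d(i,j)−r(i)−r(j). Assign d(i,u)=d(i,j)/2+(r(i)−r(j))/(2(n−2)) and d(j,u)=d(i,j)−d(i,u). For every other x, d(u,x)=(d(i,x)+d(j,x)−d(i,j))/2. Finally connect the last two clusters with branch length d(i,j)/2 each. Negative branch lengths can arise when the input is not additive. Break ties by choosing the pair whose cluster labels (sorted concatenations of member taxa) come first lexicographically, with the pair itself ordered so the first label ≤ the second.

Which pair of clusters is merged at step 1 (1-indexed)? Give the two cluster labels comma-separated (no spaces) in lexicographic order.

iteration 1: select D,M (d=15, Q=-84); attach at lengths (7, 8); label the merged cluster DM
  updated: d(DM,E)=15/2, d(DM,W)=39/2
iteration 2: select DM,E (d=15/2, Q=-39); attach at lengths (15/2, 0); label the merged cluster DEM
  updated: d(DEM,W)=12
iteration 3: select DEM,W (d=12); attach at lengths (6, 6); label the merged cluster DEMW
final tree: (((D:7,M:8):15/2,E:0):6,W:6)
total length: 69/2

D,M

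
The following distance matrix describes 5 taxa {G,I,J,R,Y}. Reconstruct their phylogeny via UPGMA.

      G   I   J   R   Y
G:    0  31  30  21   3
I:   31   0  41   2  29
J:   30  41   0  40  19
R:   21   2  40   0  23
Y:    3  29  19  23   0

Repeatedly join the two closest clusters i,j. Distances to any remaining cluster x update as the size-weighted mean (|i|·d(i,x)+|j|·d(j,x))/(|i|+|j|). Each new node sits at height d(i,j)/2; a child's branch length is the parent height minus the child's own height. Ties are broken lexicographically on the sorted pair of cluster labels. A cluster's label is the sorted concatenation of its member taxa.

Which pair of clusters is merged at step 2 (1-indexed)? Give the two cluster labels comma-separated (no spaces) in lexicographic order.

step 1: merge (I,R) at d=2; branch lengths I→1, R→1; new cluster IR
  updated: d(G,IR)=26, d(IR,J)=81/2, d(IR,Y)=26
step 2: merge (G,Y) at d=3; branch lengths G→3/2, Y→3/2; new cluster GY
  updated: d(GY,IR)=26, d(GY,J)=49/2
step 3: merge (GY,J) at d=49/2; branch lengths GY→43/4, J→49/4; new cluster GJY
  updated: d(GJY,IR)=185/6
step 4: merge (GJY,IR) at d=185/6; branch lengths GJY→19/6, IR→173/12; new cluster GIJRY
final tree: (((G:3/2,Y:3/2):43/4,J:49/4):19/6,(I:1,R:1):173/12)
total length: 547/12

G,Y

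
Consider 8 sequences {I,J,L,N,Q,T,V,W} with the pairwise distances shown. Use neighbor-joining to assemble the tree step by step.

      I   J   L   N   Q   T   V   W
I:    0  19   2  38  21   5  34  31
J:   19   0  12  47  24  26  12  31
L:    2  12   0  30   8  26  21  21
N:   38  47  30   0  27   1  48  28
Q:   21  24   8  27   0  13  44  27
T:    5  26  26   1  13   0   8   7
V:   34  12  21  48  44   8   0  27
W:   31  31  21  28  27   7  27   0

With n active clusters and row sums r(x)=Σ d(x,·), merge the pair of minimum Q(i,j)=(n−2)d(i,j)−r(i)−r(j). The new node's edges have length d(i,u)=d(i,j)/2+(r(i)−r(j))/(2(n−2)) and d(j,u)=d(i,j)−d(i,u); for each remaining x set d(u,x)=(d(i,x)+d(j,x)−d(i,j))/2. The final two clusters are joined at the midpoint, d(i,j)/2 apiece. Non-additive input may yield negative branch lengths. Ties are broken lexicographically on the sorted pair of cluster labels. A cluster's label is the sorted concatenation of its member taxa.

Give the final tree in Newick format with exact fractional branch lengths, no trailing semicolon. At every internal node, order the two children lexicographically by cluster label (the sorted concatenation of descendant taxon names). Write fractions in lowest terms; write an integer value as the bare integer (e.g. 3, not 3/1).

step 1: merge (N,T) at d=1, Q=-299; branch lengths N→139/12, T→-127/12; new cluster NT
  updated: d(I,NT)=21, d(J,NT)=36, d(L,NT)=55/2, d(NT,Q)=39/2, d(NT,V)=55/2, d(NT,W)=17
step 2: merge (J,V) at d=12, Q=-479/2; branch lengths J→57/20, V→183/20; new cluster JV
  updated: d(I,JV)=41/2, d(JV,L)=21/2, d(JV,NT)=103/4, d(JV,Q)=28, d(JV,W)=23
step 3: merge (NT,W) at d=17, Q=-647/4; branch lengths NT→239/32, W→305/32; new cluster NTW
  updated: d(I,NTW)=35/2, d(JV,NTW)=127/8, d(L,NTW)=63/4, d(NTW,Q)=59/4
step 4: merge (NTW,Q) at d=59/4, Q=-731/8; branch lengths NTW→97/16, Q→139/16; new cluster NQTW
  updated: d(I,NQTW)=95/8, d(JV,NQTW)=233/16, d(L,NQTW)=9/2
step 5: merge (I,L) at d=2, Q=-379/8; branch lengths I→171/32, L→-107/32; new cluster IL
  updated: d(IL,JV)=29/2, d(IL,NQTW)=115/16
step 6: merge (IL,JV) at d=29/2, Q=-145/4; branch lengths IL→57/16, JV→175/16; new cluster IJLV
  updated: d(IJLV,NQTW)=29/8
step 7: merge (IJLV,NQTW) at d=29/8; branch lengths IJLV→29/16, NQTW→29/16; new cluster IJLNQTVW
final tree: (((I:171/32,L:-107/32):57/16,(J:57/20,V:183/20):175/16):29/16,(((N:139/12,T:-127/12):239/32,W:305/32):97/16,Q:139/16):29/16)
total length: 519/8

(((I:171/32,L:-107/32):57/16,(J:57/20,V:183/20):175/16):29/16,(((N:139/12,T:-127/12):239/32,W:305/32):97/16,Q:139/16):29/16)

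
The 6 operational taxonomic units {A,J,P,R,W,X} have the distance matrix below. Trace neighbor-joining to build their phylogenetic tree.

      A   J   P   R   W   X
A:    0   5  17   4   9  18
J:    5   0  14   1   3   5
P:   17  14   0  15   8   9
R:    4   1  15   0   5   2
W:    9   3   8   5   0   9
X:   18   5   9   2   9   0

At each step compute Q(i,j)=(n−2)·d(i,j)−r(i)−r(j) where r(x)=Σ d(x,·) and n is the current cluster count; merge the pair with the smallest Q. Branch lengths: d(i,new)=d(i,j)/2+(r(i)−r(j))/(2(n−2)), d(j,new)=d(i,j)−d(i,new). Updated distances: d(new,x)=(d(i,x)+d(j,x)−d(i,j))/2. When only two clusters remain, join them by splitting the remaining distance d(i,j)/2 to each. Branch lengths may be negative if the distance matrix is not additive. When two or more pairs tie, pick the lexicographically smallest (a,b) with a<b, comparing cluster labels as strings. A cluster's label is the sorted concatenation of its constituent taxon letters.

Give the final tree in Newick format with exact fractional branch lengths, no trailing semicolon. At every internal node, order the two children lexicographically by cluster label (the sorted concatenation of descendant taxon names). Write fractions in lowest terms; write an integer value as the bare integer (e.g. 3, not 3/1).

step 1: merge (P,X) at d=9, Q=-70; branch lengths P→7, X→2; new cluster PX
  updated: d(A,PX)=13, d(J,PX)=5, d(PX,R)=4, d(PX,W)=4
step 2: merge (PX,W) at d=4, Q=-35; branch lengths PX→17/6, W→7/6; new cluster PWX
  updated: d(A,PWX)=9, d(J,PWX)=2, d(PWX,R)=5/2
step 3: merge (A,R) at d=4, Q=-35/2; branch lengths A→37/8, R→-5/8; new cluster AR
  updated: d(AR,J)=1, d(AR,PWX)=15/4
step 4: merge (AR,J) at d=1, Q=-27/4; branch lengths AR→11/8, J→-3/8; new cluster AJR
  updated: d(AJR,PWX)=19/8
step 5: merge (AJR,PWX) at d=19/8; branch lengths AJR→19/16, PWX→19/16; new cluster AJPRWX
final tree: (((A:37/8,R:-5/8):11/8,J:-3/8):19/16,((P:7,X:2):17/6,W:7/6):19/16)
total length: 163/8

(((A:37/8,R:-5/8):11/8,J:-3/8):19/16,((P:7,X:2):17/6,W:7/6):19/16)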